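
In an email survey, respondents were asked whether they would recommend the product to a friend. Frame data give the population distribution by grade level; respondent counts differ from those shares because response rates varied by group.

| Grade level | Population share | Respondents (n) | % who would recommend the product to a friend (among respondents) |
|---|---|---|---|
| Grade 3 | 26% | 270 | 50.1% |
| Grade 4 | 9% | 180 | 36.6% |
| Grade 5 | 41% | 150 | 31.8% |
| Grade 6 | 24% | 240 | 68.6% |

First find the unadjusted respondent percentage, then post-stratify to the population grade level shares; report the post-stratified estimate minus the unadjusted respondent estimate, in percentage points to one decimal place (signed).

-3.4 percentage points

Unadjusted (pooled respondent) estimate weights by respondent counts:
  (270/840)×50.1 + (180/840)×36.6 + (150/840)×31.8 + (240/840)×68.6 = 49.225%
Reweighting by population grade level shares:
  0.26×50.1 + 0.09×36.6 + 0.41×31.8 + 0.24×68.6 = 45.822%
Difference = 45.822 − 49.225 = -3.403 pp.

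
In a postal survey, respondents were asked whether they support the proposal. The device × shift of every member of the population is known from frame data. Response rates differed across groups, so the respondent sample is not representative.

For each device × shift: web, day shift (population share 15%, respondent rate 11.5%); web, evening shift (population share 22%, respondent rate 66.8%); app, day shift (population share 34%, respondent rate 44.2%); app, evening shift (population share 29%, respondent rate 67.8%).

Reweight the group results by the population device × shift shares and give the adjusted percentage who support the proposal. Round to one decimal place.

51.1%

Each cell contributes population-share × respondent value:
  web, day shift: 0.15 × 11.5 = 1.725
  web, evening shift: 0.22 × 66.8 = 14.696
  app, day shift: 0.34 × 44.2 = 15.028
  app, evening shift: 0.29 × 67.8 = 19.662
Post-stratified estimate = 51.111 → 51.1%.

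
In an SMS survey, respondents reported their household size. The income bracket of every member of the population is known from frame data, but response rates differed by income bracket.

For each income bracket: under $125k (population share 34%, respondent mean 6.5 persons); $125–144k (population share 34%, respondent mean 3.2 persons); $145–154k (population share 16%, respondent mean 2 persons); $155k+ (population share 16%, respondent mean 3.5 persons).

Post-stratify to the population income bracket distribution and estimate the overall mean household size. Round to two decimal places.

4.18

Post-stratification weights by population share, not respondent share:
  under $125k: 0.34 × 6.5 = 2.21
  $125–144k: 0.34 × 3.2 = 1.088
  $145–154k: 0.16 × 2 = 0.32
  $155k+: 0.16 × 3.5 = 0.56
Post-stratified estimate = 4.178 → 4.18.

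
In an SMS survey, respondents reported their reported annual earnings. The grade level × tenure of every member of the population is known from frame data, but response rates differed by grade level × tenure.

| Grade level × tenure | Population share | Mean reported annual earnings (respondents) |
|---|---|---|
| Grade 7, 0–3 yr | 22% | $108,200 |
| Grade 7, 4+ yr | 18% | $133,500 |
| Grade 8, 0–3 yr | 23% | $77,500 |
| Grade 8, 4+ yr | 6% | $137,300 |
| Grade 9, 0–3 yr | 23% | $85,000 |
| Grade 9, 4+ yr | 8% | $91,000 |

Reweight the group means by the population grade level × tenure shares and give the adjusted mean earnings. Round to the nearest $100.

Reweight to the known grade level × tenure distribution:
  Grade 7, 0–3 yr: 0.22 × 108,200 = 23,804
  Grade 7, 4+ yr: 0.18 × 133,500 = 24,030
  Grade 8, 0–3 yr: 0.23 × 77,500 = 17,825
  Grade 8, 4+ yr: 0.06 × 137,300 = 8238
  Grade 9, 0–3 yr: 0.23 × 85,000 = 19,550
  Grade 9, 4+ yr: 0.08 × 91,000 = 7280
Post-stratified estimate = 100,727 → $100,700.

$100,700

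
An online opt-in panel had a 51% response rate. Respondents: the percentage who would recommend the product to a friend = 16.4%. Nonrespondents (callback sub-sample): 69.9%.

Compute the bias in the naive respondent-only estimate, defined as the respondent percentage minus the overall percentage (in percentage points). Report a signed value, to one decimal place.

Nonresponse fraction = 1 − 0.51 = 0.49.
Bias = (nonresponse fraction) × (respondent percentage − nonrespondent percentage)
     = 0.49 × (16.4 − 69.9) = 0.49 × -53.5 = -26.215.

-26.2 percentage points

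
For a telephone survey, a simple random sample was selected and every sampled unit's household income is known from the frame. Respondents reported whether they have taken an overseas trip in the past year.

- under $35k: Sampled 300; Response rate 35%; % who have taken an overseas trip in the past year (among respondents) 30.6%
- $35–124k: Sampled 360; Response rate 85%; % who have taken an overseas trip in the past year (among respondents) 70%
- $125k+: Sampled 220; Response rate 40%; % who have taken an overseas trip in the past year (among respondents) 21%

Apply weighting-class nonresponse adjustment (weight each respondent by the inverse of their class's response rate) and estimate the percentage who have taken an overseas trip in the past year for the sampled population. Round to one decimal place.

44.3%

Each respondent's weight = sampled/responded in their class; summing within a class gives n_sampled, so:
  under $35k: 300 × 30.6 = 9180
  $35–124k: 360 × 70 = 25,200
  $125k+: 220 × 21 = 4620
Adjusted estimate = 39,000 / 880 = 44.3182 → 44.3%.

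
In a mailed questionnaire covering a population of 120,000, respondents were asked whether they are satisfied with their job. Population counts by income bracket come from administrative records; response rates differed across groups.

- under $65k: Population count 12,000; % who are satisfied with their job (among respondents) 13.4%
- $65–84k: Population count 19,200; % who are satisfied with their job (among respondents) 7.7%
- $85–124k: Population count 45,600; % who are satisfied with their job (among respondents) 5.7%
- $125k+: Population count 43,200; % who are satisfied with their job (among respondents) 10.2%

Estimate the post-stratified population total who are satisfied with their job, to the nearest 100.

10,100

Apply each group's respondent rate to its population count:
  under $65k: 12,000 × 13.4% = 1608
  $65–84k: 19,200 × 7.7% = 1478.4
  $85–124k: 45,600 × 5.7% = 2599.2
  $125k+: 43,200 × 10.2% = 4406.4
Estimated total = 10,092 → 10,100.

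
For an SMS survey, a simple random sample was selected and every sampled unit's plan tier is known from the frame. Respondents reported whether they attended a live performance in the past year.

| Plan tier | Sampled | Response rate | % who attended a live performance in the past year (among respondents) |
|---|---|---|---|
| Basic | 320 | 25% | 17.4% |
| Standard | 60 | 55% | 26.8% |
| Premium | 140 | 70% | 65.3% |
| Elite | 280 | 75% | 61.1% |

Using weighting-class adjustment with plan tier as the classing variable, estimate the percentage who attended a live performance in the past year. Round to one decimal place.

41.8%

Each respondent's weight = sampled/responded in their class; summing within a class gives n_sampled, so:
  Basic: 320 × 17.4 = 5568
  Standard: 60 × 26.8 = 1608
  Premium: 140 × 65.3 = 9142
  Elite: 280 × 61.1 = 17,108
Adjusted estimate = 33,426 / 800 = 41.7825 → 41.8%.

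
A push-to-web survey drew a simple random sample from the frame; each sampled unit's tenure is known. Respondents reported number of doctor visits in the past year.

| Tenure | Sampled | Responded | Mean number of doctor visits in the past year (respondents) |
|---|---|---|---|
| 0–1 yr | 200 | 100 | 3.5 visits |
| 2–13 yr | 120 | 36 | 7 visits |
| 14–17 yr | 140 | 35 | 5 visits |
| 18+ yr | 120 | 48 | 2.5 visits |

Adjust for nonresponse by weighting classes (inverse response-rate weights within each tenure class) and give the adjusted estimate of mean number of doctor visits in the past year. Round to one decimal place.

Class response rates: 0–1 yr 100/200 = 50%, 2–13 yr 36/120 = 30%, 14–17 yr 35/140 = 25%, 18+ yr 48/120 = 40%.
Each respondent's weight = sampled/responded in their class; summing within a class gives n_sampled, so:
  0–1 yr: 200 × 3.5 = 700
  2–13 yr: 120 × 7 = 840
  14–17 yr: 140 × 5 = 700
  18+ yr: 120 × 2.5 = 300
Adjusted estimate = 2540 / 580 = 4.37931 → 4.4.

4.4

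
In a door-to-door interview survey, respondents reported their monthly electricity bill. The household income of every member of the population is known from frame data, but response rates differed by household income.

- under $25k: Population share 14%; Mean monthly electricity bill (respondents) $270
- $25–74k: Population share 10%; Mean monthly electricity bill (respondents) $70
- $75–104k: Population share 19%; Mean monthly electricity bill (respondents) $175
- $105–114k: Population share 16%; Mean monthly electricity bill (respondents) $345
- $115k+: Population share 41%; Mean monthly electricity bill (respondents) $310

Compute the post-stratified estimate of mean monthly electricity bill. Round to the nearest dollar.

$260

Each cell contributes population-share × respondent value:
  under $25k: 0.14 × 270 = 37.8
  $25–74k: 0.1 × 70 = 7
  $75–104k: 0.19 × 175 = 33.25
  $105–114k: 0.16 × 345 = 55.2
  $115k+: 0.41 × 310 = 127.1
Post-stratified estimate = 260.35 → $260.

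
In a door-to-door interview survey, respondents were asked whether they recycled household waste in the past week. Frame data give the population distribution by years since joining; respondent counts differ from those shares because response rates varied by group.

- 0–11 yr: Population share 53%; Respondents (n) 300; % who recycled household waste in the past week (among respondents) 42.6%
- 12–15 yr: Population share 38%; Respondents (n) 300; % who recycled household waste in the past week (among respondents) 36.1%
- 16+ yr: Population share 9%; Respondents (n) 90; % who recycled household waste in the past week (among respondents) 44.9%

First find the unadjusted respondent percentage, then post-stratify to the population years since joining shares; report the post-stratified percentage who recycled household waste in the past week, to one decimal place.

Unadjusted (pooled respondent) estimate weights by respondent counts:
  (300/690)×42.6 + (300/690)×36.1 + (90/690)×44.9 = 40.0739%
Post-stratified estimate weights by population shares:
  0.53×42.6 + 0.38×36.1 + 0.09×44.9 = 40.337%

40.3%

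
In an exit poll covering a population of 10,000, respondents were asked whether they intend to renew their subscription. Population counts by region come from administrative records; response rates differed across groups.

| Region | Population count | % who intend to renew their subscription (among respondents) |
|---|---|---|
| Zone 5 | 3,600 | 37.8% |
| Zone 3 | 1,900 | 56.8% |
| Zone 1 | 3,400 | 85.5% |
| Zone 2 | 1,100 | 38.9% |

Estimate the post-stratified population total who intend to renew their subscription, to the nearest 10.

Estimated count per cell = population count × respondent percentage:
  Zone 5: 3,600 × 37.8% = 1360.8
  Zone 3: 1,900 × 56.8% = 1079.2
  Zone 1: 3,400 × 85.5% = 2907
  Zone 2: 1,100 × 38.9% = 427.9
Estimated total = 5774.9 → 5,770.

5,770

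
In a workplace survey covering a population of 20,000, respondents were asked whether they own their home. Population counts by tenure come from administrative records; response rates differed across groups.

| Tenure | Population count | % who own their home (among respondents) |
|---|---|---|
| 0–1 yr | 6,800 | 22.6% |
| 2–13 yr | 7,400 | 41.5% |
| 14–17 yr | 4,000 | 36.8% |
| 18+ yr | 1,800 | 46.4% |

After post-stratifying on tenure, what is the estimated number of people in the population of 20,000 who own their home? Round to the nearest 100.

Estimated count per cell = population count × respondent percentage:
  0–1 yr: 6,800 × 22.6% = 1536.8
  2–13 yr: 7,400 × 41.5% = 3071
  14–17 yr: 4,000 × 36.8% = 1472
  18+ yr: 1,800 × 46.4% = 835.2
Estimated total = 6915 → 6,900.

6,900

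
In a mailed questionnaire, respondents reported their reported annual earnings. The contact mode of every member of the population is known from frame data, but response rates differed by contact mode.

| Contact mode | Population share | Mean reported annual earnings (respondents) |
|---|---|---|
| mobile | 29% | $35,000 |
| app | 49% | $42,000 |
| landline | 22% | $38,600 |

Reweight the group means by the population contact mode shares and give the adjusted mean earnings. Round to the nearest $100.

Each cell contributes population-share × respondent value:
  mobile: 0.29 × 35,000 = 10,150
  app: 0.49 × 42,000 = 20,580
  landline: 0.22 × 38,600 = 8492
Post-stratified estimate = 39,222 → $39,200.

$39,200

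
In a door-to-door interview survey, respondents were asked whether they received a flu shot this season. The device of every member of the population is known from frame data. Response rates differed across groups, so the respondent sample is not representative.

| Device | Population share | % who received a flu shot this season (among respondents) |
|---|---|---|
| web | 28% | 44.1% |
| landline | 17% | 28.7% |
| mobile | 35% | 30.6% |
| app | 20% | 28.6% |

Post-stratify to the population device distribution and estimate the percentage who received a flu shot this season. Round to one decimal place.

33.7%

Each cell contributes population-share × respondent value:
  web: 0.28 × 44.1 = 12.348
  landline: 0.17 × 28.7 = 4.879
  mobile: 0.35 × 30.6 = 10.71
  app: 0.2 × 28.6 = 5.72
Post-stratified estimate = 33.657 → 33.7%.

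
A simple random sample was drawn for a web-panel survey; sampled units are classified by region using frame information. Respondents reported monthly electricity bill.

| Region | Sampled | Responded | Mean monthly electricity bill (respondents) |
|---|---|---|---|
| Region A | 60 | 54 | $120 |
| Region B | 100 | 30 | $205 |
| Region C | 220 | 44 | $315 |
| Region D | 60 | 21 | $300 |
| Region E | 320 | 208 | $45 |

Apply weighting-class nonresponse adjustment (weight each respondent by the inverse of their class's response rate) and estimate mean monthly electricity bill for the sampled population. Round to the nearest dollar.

$170

Class response rates: Region A 54/60 = 90%, Region B 30/100 = 30%, Region C 44/220 = 20%, Region D 21/60 = 35%, Region E 208/320 = 65%.
Each respondent's weight = sampled/responded in their class; summing within a class gives n_sampled, so:
  Region A: 60 × 120 = 7200
  Region B: 100 × 205 = 20,500
  Region C: 220 × 315 = 69,300
  Region D: 60 × 300 = 18,000
  Region E: 320 × 45 = 14,400
Adjusted estimate = 129,400 / 760 = 170.263 → $170.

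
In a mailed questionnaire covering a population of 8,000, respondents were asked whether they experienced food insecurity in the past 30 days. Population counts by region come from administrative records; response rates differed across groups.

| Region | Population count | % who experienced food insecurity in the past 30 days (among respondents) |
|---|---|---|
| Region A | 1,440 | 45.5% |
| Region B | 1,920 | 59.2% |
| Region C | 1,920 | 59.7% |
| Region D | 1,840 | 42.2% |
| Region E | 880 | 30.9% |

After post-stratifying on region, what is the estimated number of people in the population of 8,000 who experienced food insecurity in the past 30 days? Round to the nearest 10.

3,990

Estimated count per cell = population count × respondent percentage:
  Region A: 1,440 × 45.5% = 655.2
  Region B: 1,920 × 59.2% = 1136.64
  Region C: 1,920 × 59.7% = 1146.24
  Region D: 1,840 × 42.2% = 776.48
  Region E: 880 × 30.9% = 271.92
Estimated total = 3986.48 → 3,990.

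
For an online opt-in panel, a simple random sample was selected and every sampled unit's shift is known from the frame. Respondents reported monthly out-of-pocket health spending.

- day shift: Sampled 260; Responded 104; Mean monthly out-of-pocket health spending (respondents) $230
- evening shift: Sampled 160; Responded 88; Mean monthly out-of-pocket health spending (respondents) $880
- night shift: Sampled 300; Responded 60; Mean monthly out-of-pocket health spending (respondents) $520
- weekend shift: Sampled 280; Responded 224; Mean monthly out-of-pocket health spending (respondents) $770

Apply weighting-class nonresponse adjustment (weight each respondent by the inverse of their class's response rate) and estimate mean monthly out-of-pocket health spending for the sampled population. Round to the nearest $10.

$570

Class response rates: day shift 104/260 = 40%, evening shift 88/160 = 55%, night shift 60/300 = 20%, weekend shift 224/280 = 80%.
Weighting each respondent by the inverse class response rate inflates each class back to its sampled size, so the class weight is n_sampled:
  day shift: 260 × 230 = 59,800
  evening shift: 160 × 880 = 140,800
  night shift: 300 × 520 = 156,000
  weekend shift: 280 × 770 = 215,600
Adjusted estimate = 572,200 / 1,000 = 572.2 → $570.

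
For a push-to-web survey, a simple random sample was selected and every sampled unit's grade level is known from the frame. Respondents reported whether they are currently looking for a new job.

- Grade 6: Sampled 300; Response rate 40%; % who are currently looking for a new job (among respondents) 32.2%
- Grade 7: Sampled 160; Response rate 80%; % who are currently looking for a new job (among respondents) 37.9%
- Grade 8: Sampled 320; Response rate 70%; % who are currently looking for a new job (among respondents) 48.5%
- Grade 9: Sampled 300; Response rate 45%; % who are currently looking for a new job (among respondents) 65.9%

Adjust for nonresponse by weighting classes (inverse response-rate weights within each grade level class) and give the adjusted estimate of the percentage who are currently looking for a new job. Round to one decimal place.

Weighting each respondent by the inverse class response rate inflates each class back to its sampled size, so the class weight is n_sampled:
  Grade 6: 300 × 32.2 = 9660
  Grade 7: 160 × 37.9 = 6064
  Grade 8: 320 × 48.5 = 15,520
  Grade 9: 300 × 65.9 = 19,770
Adjusted estimate = 51,014 / 1,080 = 47.2352 → 47.2%.

47.2%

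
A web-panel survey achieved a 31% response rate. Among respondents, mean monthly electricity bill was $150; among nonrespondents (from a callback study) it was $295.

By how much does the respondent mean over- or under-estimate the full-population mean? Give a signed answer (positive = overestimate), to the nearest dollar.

Nonresponse fraction = 1 − 0.31 = 0.69.
Bias = (nonresponse fraction) × (respondent mean − nonrespondent mean)
     = 0.69 × (150 − 295) = 0.69 × -145 = -100.05.

-$100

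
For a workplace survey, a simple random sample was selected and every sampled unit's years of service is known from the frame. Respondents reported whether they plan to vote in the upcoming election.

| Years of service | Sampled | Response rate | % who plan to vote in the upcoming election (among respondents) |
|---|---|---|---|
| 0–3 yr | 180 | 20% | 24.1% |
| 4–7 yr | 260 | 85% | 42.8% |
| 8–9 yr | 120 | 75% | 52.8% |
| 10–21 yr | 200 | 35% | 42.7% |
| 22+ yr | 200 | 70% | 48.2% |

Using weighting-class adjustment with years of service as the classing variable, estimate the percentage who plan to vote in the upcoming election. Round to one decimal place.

41.6%

With weight = n_sampled/n_responded per class, the weighted class total is n_sampled:
  0–3 yr: 180 × 24.1 = 4338
  4–7 yr: 260 × 42.8 = 11,128
  8–9 yr: 120 × 52.8 = 6336
  10–21 yr: 200 × 42.7 = 8540
  22+ yr: 200 × 48.2 = 9640
Adjusted estimate = 39,982 / 960 = 41.6479 → 41.6%.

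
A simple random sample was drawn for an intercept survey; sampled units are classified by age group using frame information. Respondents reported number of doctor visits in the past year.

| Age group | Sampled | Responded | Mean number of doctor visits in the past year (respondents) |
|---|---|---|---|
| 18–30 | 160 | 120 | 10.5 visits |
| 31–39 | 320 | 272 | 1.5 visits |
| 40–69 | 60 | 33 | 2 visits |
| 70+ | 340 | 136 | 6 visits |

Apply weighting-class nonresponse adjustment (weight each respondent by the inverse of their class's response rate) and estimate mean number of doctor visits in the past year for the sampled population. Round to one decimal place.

4.9

Class response rates: 18–30 120/160 = 75%, 31–39 272/320 = 85%, 40–69 33/60 = 55%, 70+ 136/340 = 40%.
Each respondent's weight = sampled/responded in their class; summing within a class gives n_sampled, so:
  18–30: 160 × 10.5 = 1680
  31–39: 320 × 1.5 = 480
  40–69: 60 × 2 = 120
  70+: 340 × 6 = 2040
Adjusted estimate = 4320 / 880 = 4.90909 → 4.9.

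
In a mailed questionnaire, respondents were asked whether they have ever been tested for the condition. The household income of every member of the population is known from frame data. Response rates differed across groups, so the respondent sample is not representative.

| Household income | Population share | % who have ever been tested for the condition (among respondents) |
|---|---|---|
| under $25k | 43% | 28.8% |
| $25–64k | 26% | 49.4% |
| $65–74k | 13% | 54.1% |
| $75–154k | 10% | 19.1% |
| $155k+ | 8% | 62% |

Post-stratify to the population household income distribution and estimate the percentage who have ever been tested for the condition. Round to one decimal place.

39.1%

Weight each group's respondent value by its population share:
  under $25k: 0.43 × 28.8 = 12.384
  $25–64k: 0.26 × 49.4 = 12.844
  $65–74k: 0.13 × 54.1 = 7.033
  $75–154k: 0.1 × 19.1 = 1.91
  $155k+: 0.08 × 62 = 4.96
Post-stratified estimate = 39.131 → 39.1%.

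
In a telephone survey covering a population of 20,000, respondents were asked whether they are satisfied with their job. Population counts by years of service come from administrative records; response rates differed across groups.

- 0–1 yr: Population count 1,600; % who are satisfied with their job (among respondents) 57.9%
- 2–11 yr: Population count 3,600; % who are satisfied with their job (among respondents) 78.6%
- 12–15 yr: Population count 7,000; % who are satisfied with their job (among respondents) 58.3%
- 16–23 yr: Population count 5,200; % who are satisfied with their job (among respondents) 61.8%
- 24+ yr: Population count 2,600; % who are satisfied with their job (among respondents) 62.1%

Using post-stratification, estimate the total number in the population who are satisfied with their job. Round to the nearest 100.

12,700

Estimated count per cell = population count × respondent percentage:
  0–1 yr: 1,600 × 57.9% = 926.4
  2–11 yr: 3,600 × 78.6% = 2829.6
  12–15 yr: 7,000 × 58.3% = 4081
  16–23 yr: 5,200 × 61.8% = 3213.6
  24+ yr: 2,600 × 62.1% = 1614.6
Estimated total = 12665.2 → 12,700.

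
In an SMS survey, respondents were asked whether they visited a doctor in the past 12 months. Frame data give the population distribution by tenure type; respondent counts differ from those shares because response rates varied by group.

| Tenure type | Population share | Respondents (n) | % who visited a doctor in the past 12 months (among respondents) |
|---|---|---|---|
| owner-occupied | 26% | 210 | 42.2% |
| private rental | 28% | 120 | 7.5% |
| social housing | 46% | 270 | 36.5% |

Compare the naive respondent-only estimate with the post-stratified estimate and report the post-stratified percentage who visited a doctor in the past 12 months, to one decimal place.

Without adjustment, the pooled respondent share is:
  (210/600)×42.2 + (120/600)×7.5 + (270/600)×36.5 = 32.695%
Reweighting by population tenure type shares:
  0.26×42.2 + 0.28×7.5 + 0.46×36.5 = 29.862%

29.9%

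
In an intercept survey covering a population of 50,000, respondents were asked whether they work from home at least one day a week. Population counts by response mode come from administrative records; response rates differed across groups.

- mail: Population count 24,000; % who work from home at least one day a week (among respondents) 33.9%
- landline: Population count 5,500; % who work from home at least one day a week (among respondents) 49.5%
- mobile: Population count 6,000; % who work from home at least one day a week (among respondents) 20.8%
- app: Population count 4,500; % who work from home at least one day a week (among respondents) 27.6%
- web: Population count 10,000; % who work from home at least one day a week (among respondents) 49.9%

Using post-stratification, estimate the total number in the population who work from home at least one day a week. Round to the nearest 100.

18,300

Apply each group's respondent rate to its population count:
  mail: 24,000 × 33.9% = 8136
  landline: 5,500 × 49.5% = 2722.5
  mobile: 6,000 × 20.8% = 1248
  app: 4,500 × 27.6% = 1242
  web: 10,000 × 49.9% = 4990
Estimated total = 18338.5 → 18,300.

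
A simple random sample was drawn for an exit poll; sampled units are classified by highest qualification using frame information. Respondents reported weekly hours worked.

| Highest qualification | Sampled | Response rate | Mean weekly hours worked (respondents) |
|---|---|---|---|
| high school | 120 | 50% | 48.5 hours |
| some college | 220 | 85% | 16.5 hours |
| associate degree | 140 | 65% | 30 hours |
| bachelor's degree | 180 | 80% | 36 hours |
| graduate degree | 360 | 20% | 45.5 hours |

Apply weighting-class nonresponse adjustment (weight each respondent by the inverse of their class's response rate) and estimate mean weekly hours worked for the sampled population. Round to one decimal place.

Each respondent's weight = sampled/responded in their class; summing within a class gives n_sampled, so:
  high school: 120 × 48.5 = 5820
  some college: 220 × 16.5 = 3630
  associate degree: 140 × 30 = 4200
  bachelor's degree: 180 × 36 = 6480
  graduate degree: 360 × 45.5 = 16,380
Adjusted estimate = 36,510 / 1,020 = 35.7941 → 35.8.

35.8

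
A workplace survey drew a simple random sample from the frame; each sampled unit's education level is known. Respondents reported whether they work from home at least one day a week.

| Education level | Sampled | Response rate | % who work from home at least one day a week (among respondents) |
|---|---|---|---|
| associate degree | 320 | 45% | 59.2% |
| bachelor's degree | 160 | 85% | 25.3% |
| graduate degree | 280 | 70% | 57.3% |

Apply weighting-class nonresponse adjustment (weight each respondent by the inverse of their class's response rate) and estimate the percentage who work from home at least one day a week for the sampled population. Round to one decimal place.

51.4%

Inverse-response-rate weighting restores each class to its sampled count, so class totals weight by n_sampled:
  associate degree: 320 × 59.2 = 18,944
  bachelor's degree: 160 × 25.3 = 4048
  graduate degree: 280 × 57.3 = 16,044
Adjusted estimate = 39,036 / 760 = 51.3632 → 51.4%.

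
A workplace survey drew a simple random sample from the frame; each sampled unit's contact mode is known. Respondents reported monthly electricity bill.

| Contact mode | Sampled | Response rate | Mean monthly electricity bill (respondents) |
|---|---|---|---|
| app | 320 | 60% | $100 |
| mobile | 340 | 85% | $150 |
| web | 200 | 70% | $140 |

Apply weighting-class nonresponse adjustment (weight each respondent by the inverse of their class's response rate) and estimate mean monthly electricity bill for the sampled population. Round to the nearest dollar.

$129

Each respondent's weight = sampled/responded in their class; summing within a class gives n_sampled, so:
  app: 320 × 100 = 32,000
  mobile: 340 × 150 = 51,000
  web: 200 × 140 = 28,000
Adjusted estimate = 111,000 / 860 = 129.07 → $129.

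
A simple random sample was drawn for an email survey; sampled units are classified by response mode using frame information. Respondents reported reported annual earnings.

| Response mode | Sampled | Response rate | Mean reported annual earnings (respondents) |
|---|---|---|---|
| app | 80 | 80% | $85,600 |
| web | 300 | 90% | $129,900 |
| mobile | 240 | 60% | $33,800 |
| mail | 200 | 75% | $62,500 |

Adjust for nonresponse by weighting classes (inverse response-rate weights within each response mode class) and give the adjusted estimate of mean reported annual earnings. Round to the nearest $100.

With weight = n_sampled/n_responded per class, the weighted class total is n_sampled:
  app: 80 × 85,600 = 6,848,000
  web: 300 × 129,900 = 38,970,000
  mobile: 240 × 33,800 = 8,112,000
  mail: 200 × 62,500 = 12,500,000
Adjusted estimate = 66,430,000 / 820 = 81012.2 → $81,000.

$81,000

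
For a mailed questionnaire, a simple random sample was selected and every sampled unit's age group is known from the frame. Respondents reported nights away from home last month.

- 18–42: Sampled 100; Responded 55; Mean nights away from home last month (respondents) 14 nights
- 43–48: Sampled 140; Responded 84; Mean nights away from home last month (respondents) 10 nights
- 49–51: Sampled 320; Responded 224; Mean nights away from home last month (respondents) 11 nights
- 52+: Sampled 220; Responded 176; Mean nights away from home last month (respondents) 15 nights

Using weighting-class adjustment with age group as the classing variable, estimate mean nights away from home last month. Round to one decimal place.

Response rates by class: 18–42 55/100 = 55%, 43–48 84/140 = 60%, 49–51 224/320 = 70%, 52+ 176/220 = 80%.
Weighting each respondent by the inverse class response rate inflates each class back to its sampled size, so the class weight is n_sampled:
  18–42: 100 × 14 = 1400
  43–48: 140 × 10 = 1400
  49–51: 320 × 11 = 3520
  52+: 220 × 15 = 3300
Adjusted estimate = 9620 / 780 = 12.3333 → 12.3.

12.3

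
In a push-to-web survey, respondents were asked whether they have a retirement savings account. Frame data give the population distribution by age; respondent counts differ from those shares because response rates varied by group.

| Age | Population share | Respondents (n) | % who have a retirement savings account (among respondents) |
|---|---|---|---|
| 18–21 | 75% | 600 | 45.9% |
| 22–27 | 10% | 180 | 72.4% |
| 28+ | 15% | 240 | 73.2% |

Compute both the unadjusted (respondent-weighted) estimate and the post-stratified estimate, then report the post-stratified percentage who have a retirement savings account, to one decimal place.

52.6%

Unadjusted (pooled respondent) estimate weights by respondent counts:
  (600/1020)×45.9 + (180/1020)×72.4 + (240/1020)×73.2 = 57%
Reweighting by population age shares:
  0.75×45.9 + 0.1×72.4 + 0.15×73.2 = 52.645%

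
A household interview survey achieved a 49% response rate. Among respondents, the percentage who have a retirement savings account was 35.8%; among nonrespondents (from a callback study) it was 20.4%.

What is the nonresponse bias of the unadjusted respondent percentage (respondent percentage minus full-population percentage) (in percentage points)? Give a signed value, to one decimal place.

Nonresponse fraction = 1 − 0.49 = 0.51.
Bias = (nonresponse fraction) × (respondent percentage − nonrespondent percentage)
     = 0.51 × (35.8 − 20.4) = 0.51 × 15.4 = 7.854.

+7.9 percentage points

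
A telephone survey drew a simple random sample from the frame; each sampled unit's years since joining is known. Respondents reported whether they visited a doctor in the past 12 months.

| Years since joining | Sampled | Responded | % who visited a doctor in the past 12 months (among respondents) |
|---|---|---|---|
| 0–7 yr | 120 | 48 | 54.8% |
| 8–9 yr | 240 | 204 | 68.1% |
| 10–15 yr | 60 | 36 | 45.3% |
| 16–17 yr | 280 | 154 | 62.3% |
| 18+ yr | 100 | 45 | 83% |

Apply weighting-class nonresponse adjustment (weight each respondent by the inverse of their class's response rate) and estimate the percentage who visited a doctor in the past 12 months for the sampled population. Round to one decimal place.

Class response rates: 0–7 yr 48/120 = 40%, 8–9 yr 204/240 = 85%, 10–15 yr 36/60 = 60%, 16–17 yr 154/280 = 55%, 18+ yr 45/100 = 45%.
Inverse-response-rate weighting restores each class to its sampled count, so class totals weight by n_sampled:
  0–7 yr: 120 × 54.8 = 6576
  8–9 yr: 240 × 68.1 = 16344
  10–15 yr: 60 × 45.3 = 2718
  16–17 yr: 280 × 62.3 = 17,444
  18+ yr: 100 × 83 = 8300
Adjusted estimate = 51,382 / 800 = 64.2275 → 64.2%.

64.2%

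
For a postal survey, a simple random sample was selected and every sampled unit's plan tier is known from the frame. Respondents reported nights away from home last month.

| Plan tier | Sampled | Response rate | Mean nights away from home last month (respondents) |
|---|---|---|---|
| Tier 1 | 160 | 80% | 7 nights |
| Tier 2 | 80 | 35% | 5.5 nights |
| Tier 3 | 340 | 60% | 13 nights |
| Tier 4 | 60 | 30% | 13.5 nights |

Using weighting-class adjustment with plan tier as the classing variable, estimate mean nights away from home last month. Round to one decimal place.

10.6

Inverse-response-rate weighting restores each class to its sampled count, so class totals weight by n_sampled:
  Tier 1: 160 × 7 = 1120
  Tier 2: 80 × 5.5 = 440
  Tier 3: 340 × 13 = 4420
  Tier 4: 60 × 13.5 = 810
Adjusted estimate = 6790 / 640 = 10.6094 → 10.6.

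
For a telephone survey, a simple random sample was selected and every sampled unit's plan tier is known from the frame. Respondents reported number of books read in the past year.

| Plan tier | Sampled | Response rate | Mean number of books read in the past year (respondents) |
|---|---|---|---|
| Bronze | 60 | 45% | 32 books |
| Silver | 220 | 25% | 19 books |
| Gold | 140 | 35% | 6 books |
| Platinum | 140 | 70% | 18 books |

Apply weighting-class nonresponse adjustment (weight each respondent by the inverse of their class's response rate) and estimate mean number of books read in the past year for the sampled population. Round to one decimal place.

Inverse-response-rate weighting restores each class to its sampled count, so class totals weight by n_sampled:
  Bronze: 60 × 32 = 1920
  Silver: 220 × 19 = 4180
  Gold: 140 × 6 = 840
  Platinum: 140 × 18 = 2520
Adjusted estimate = 9460 / 560 = 16.8929 → 16.9.

16.9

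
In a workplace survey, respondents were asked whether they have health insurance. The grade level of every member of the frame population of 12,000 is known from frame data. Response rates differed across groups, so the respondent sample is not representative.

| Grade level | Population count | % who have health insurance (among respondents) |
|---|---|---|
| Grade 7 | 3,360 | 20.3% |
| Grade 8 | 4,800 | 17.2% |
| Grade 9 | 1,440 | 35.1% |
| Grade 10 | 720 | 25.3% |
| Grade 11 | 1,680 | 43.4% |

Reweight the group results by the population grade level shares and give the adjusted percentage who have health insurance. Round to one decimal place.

Weight each group's respondent value by its population share:
  Grade 7: (3,360/12,000) × 20.3 = 5.684
  Grade 8: (4,800/12,000) × 17.2 = 6.88
  Grade 9: (1,440/12,000) × 35.1 = 4.212
  Grade 10: (720/12,000) × 25.3 = 1.518
  Grade 11: (1,680/12,000) × 43.4 = 6.076
Post-stratified estimate = 24.37 → 24.4%.

24.4%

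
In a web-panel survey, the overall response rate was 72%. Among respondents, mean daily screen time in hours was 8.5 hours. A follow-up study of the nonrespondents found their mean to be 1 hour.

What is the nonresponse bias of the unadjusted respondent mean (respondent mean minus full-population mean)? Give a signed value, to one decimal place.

Nonresponse fraction = 1 − 0.72 = 0.28.
Bias = (nonresponse fraction) × (respondent mean − nonrespondent mean)
     = 0.28 × (8.5 − 1) = 0.28 × 7.5 = 2.1.

+2.1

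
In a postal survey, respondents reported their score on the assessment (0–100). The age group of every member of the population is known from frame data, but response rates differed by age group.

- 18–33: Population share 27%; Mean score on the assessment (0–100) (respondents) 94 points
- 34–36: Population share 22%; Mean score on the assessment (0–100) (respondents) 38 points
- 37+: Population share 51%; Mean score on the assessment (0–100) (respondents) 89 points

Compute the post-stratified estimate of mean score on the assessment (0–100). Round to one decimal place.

Each cell contributes population-share × respondent value:
  18–33: 0.27 × 94 = 25.38
  34–36: 0.22 × 38 = 8.36
  37+: 0.51 × 89 = 45.39
Post-stratified estimate = 79.13 → 79.1.

79.1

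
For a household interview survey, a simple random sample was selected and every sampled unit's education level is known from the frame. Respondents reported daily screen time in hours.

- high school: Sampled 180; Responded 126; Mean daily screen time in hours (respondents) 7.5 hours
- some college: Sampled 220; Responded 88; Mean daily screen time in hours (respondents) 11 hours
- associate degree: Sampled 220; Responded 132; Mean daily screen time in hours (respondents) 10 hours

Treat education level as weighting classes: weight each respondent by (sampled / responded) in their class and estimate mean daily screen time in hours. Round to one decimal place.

9.6

Response rates by class: high school 126/180 = 70%, some college 88/220 = 40%, associate degree 132/220 = 60%.
Weighting each respondent by the inverse class response rate inflates each class back to its sampled size, so the class weight is n_sampled:
  high school: 180 × 7.5 = 1350
  some college: 220 × 11 = 2420
  associate degree: 220 × 10 = 2200
Adjusted estimate = 5970 / 620 = 9.62903 → 9.6.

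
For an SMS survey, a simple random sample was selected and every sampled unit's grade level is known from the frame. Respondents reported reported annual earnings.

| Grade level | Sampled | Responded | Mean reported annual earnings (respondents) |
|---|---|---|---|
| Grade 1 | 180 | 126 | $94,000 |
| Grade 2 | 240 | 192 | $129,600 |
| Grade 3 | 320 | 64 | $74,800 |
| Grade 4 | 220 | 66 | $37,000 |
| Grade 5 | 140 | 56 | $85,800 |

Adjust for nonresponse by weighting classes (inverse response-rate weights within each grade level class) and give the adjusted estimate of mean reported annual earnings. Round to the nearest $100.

Class response rates: Grade 1 126/180 = 70%, Grade 2 192/240 = 80%, Grade 3 64/320 = 20%, Grade 4 66/220 = 30%, Grade 5 56/140 = 40%.
Weighting each respondent by the inverse class response rate inflates each class back to its sampled size, so the class weight is n_sampled:
  Grade 1: 180 × 94,000 = 16,920,000
  Grade 2: 240 × 129,600 = 31,104,000
  Grade 3: 320 × 74,800 = 23,936,000
  Grade 4: 220 × 37,000 = 8,140,000
  Grade 5: 140 × 85,800 = 12,012,000
Adjusted estimate = 92,112,000 / 1,100 = 83738.2 → $83,700.

$83,700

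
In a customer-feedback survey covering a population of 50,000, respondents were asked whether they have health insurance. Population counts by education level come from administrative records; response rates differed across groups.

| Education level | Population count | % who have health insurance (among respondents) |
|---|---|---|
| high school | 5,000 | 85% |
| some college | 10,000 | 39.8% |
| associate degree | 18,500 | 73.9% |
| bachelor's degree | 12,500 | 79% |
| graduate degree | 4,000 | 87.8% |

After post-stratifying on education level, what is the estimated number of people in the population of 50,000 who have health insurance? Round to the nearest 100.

35,300

Estimated count per cell = population count × respondent percentage:
  high school: 5,000 × 85% = 4250
  some college: 10,000 × 39.8% = 3980
  associate degree: 18,500 × 73.9% = 13671.5
  bachelor's degree: 12,500 × 79% = 9875
  graduate degree: 4,000 × 87.8% = 3512
Estimated total = 35288.5 → 35,300.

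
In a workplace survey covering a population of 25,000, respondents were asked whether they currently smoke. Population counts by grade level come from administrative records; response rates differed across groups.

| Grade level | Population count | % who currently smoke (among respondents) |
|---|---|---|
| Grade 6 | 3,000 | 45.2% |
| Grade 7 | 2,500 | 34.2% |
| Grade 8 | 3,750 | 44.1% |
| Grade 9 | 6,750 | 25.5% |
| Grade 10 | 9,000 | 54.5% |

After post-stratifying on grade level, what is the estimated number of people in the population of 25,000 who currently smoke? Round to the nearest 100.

Estimated count per cell = population count × respondent percentage:
  Grade 6: 3,000 × 45.2% = 1356
  Grade 7: 2,500 × 34.2% = 855
  Grade 8: 3,750 × 44.1% = 1653.75
  Grade 9: 6,750 × 25.5% = 1721.25
  Grade 10: 9,000 × 54.5% = 4905
Estimated total = 10,491 → 10,500.

10,500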